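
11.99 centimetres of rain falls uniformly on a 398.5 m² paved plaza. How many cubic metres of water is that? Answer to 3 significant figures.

Depth: 11.99 cm × 10 = 119.9 mm.
1 mm over 1 m² is 1 L, so volume = 119.9 × 398.5 = 47780.15 L = 47.8 m³.

47.8 cubic metres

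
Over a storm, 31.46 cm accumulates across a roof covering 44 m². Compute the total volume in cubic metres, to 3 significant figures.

13.8 cubic metres

Depth: 31.46 cm × 10 = 314.6 mm.
1 mm over 1 m² is 1 L, so volume = 314.6 × 44 = 13842.4 L = 13.8 m³.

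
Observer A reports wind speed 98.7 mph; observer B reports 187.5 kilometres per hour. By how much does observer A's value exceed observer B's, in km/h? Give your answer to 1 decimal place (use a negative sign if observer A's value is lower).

observer A: 98.7 mph = 158.842 km/h.
Difference: 158.842 − 187.500 = -28.7 km/h.

-28.7 km/h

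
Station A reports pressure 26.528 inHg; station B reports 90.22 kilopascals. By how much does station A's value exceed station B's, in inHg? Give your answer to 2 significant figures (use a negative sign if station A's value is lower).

-0.11 inHg

station B: 90.22 kPa = 26.6419 inHg.
Difference: 26.5280 − 26.6419 = -0.11 inHg.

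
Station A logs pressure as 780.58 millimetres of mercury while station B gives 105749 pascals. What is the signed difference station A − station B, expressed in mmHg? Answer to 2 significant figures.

-13 mmHg

station B: 105749 Pa = 793.18 mmHg.
Difference: 780.58 − 793.18 = -13 mmHg.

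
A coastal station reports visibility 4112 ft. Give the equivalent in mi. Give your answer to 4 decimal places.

1 ft = 0.000189394 SM, so 4112 × 0.000189394 = 0.7788 SM.

0.7788 SM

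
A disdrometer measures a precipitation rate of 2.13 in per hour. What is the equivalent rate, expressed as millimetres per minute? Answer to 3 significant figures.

0.902 mm/minute

2.13 in/hour × 25.4 mm/in × 0.0166667 hour/minute = 0.902 mm/minute.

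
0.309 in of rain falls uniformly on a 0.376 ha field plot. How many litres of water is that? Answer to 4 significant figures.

Depth: 0.309 in × 25.4 = 7.8486 mm.
Area: 0.376 ha = 3760 m².
1 mm over 1 m² is 1 L, so volume = 7.8486 × 3760 = 29510.736 L ≈ 29510 L.

29510 litres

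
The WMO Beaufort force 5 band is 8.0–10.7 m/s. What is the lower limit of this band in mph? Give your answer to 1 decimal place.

8.0–10.7 m/s × 2.237 = 17.9–23.9 mph.

17.9 mph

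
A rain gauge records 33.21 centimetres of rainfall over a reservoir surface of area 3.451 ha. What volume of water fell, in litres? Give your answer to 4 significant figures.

11460000 litres

Depth: 33.21 cm × 10 = 332.1 mm.
Area: 3.451 ha = 34510 m².
1 mm over 1 m² is 1 L, so volume = 332.1 × 34510 = 11460771 L ≈ 11460000 L.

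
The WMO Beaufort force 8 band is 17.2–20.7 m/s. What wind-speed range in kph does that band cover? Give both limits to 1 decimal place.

17.2–20.7 m/s × 3.6 = 61.9–74.5 km/h.

61.9 to 74.5 km/h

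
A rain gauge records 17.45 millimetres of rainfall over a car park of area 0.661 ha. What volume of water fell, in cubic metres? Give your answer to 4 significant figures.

Area: 0.661 ha = 6610 m².
1 mm over 1 m² is 1 L, so volume = 17.45 × 6610 = 115344.5 L = 115.3 m³.

115.3 cubic metres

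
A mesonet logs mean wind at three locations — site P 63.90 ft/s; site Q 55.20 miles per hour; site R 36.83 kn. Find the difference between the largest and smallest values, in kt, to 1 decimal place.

site P: 63.90 ft/s = 37.860 kt.
site Q: 55.20 mph = 47.967 kt.
Spread: 47.967 − 36.830 = 11.1 kt.

11.1 kt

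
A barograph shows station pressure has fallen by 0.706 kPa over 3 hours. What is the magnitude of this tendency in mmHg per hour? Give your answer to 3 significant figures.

1.77 mmHg per hour

0.706 kPa / 3 h × 7.50062 mmHg/kPa = 1.77 mmHg/h.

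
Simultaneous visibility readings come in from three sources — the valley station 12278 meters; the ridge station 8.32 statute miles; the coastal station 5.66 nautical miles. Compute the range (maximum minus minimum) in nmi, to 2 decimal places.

1.57 nmi

the valley station: 12278 m = 6.6296 nmi.
the ridge station: 8.32 SM = 7.2299 nmi.
Spread: 7.2299 − 5.6600 = 1.57 nmi.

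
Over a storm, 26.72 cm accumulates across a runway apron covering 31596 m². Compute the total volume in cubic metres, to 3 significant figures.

Depth: 26.72 cm × 10 = 267.2 mm.
1 mm over 1 m² is 1 L, so volume = 267.2 × 31596 = 8442451.2 L = 8440 m³.

8440 cubic metres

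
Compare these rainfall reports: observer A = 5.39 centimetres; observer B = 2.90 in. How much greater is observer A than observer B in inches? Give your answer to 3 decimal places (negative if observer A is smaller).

observer A: 5.39 cm = 2.12205 in.
Difference: 2.12205 − 2.90000 = -0.778 in.

-0.778 in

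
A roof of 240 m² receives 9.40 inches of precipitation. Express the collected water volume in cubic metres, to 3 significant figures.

Depth: 9.40 in × 25.4 = 238.76 mm.
1 mm over 1 m² is 1 L, so volume = 238.76 × 240 = 57302.4 L = 57.3 m³.

57.3 cubic metres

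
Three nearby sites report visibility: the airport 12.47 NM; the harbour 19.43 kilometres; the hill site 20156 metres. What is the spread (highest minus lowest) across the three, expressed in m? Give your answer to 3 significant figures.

3660 m

the airport: 12.47 nmi = 23094.44 m.
the harbour: 19.43 km = 19430.00 m.
Spread: 23094.44 − 19430.00 = 3660 m.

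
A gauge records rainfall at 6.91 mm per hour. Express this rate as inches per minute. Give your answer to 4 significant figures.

0.004534 in/minute

6.91 mm/hour × 0.0393701 in/mm × 0.0166667 hour/minute = 0.004534 in/minute.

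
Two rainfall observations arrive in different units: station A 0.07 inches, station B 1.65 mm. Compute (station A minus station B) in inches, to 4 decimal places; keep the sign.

0.0050 in

station B: 1.65 mm = 0.064961 in.
Difference: 0.070000 − 0.064961 = 0.0050 in.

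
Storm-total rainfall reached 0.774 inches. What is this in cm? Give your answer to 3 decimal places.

1 in = 2.54 cm, so 0.774 × 2.54 = 1.966 cm.

1.966 cm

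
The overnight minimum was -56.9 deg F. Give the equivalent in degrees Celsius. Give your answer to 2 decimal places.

-49.39 °C

°C = (°F − 32) × 5/9 = (-56.9 − 32) / 1.8 = -49.39 °C.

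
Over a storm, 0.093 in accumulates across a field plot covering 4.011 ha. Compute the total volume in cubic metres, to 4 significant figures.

Depth: 0.093 in × 25.4 = 2.3622 mm.
Area: 4.011 ha = 40110 m².
1 mm over 1 m² is 1 L, so volume = 2.3622 × 40110 = 94747.842 L = 94.75 m³.

94.75 cubic metres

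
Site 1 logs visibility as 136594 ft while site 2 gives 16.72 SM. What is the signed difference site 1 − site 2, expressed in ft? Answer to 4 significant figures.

site 2: 16.72 SM = 88281.60 ft.
Difference: 136594.00 − 88281.60 = 48310 ft.

48310 ft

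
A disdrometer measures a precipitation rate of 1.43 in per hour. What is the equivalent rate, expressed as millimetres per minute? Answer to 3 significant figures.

0.605 mm/minute

1.43 in/hour × 25.4 mm/in × 0.0166667 hour/minute = 0.605 mm/minute.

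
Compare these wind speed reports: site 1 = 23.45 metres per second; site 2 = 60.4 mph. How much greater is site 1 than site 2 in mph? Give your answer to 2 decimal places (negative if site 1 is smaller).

site 1: 23.45 m/s = 52.4562 mph.
Difference: 52.4562 − 60.4000 = -7.94 mph.

-7.94 mph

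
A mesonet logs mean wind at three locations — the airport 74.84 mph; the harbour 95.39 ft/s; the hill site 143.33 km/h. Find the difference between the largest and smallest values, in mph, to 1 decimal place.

24.0 mph

the harbour: 95.39 ft/s = 65.039 mph.
the hill site: 143.33 km/h = 89.061 mph.
Spread: 89.061 − 65.039 = 24.0 mph.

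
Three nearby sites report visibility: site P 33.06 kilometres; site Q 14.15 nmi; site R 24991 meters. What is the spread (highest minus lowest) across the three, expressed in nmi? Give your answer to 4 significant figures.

site P: 33.06 km = 17.85097 nmi.
site R: 24991 m = 13.49406 nmi.
Spread: 17.85097 − 13.49406 = 4.357 nmi.

4.357 nmi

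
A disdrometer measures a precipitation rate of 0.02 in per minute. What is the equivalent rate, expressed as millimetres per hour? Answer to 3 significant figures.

30.5 mm/hour

0.02 in/minute × 25.4 mm/in × 60 minute/hour = 30.5 mm/hour.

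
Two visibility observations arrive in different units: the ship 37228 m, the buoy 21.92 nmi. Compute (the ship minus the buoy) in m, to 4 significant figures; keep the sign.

the buoy: 21.92 nmi = 40595.84 m.
Difference: 37228.00 − 40595.84 = -3368 m.

-3368 m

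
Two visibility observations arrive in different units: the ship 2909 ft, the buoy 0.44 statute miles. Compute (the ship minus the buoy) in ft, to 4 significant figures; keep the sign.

the buoy: 0.44 SM = 2323.200 ft.
Difference: 2909.000 − 2323.200 = 585.8 ft.

585.8 ft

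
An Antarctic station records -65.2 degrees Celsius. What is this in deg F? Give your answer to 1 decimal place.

-85.4 °F

°F = °C × 9/5 + 32 = -65.2 × 1.8 + 32 = -85.4 °F.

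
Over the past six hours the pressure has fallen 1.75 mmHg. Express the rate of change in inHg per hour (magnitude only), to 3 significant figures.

1.75 mmHg / 6 h × 0.0393701 inHg/mmHg = 0.0115 inHg/h.

0.0115 inHg per hour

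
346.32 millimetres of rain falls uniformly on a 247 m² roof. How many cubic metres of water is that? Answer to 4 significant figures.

1 mm over 1 m² is 1 L, so volume = 346.32 × 247 = 85541.04 L = 85.54 m³.

85.54 cubic metres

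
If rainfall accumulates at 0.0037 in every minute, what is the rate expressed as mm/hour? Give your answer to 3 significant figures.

5.64 mm/hour

0.0037 in/minute × 25.4 mm/in × 60 minute/hour = 5.64 mm/hour.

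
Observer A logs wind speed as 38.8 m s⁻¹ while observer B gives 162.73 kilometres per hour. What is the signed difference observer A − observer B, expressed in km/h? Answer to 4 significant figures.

-23.05 km/h

observer A: 38.8 m/s = 139.6800 km/h.
Difference: 139.6800 − 162.7300 = -23.05 km/h.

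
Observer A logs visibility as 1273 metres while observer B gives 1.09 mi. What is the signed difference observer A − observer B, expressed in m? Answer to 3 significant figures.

-481 m

observer B: 1.09 SM = 1754.18 m.
Difference: 1273.00 − 1754.18 = -481 m.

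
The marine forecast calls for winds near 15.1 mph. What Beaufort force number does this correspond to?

15.1 mph = 6.8 m/s, which is Beaufort 4 (moderate breeze, 5.5–7.9 m/s).

Beaufort force 4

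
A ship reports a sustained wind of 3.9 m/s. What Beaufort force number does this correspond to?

Beaufort force 3

3.9 m/s lies in the Beaufort 3 band (gentle breeze, 3.4–5.4 m/s).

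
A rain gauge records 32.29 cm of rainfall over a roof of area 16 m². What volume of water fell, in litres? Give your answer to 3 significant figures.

Depth: 32.29 cm × 10 = 322.9 mm.
1 mm over 1 m² is 1 L, so volume = 322.9 × 16 = 5166.4 L ≈ 5170 L.

5170 litres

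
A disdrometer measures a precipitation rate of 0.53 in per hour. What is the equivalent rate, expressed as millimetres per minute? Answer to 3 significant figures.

0.224 mm/minute

0.53 in/hour × 25.4 mm/in × 0.0166667 hour/minute = 0.224 mm/minute.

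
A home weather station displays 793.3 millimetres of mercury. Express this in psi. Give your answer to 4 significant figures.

1 mmHg = 0.0193368 psi, so 793.3 × 0.0193368 = 15.34 psi.

15.34 psi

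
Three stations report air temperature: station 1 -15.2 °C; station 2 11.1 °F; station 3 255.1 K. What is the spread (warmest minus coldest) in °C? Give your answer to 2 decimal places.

station 2: 11.1 °F = -11.611 °C.
station 3: 255.1 K = -18.050 °C.
Spread: (-11.611) − (-18.050) = 6.439 °C.

6.44 °C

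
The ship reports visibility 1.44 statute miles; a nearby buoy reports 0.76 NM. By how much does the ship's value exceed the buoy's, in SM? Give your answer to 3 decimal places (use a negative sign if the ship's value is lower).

0.565 SM

the buoy: 0.76 nmi = 0.87459 SM.
Difference: 1.44000 − 0.87459 = 0.565 SM.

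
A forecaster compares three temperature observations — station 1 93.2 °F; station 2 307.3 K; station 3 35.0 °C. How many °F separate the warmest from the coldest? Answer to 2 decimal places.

1.80 °F

station 1: 93.2 °F = 34.000 °C.
station 2: 307.3 K = 34.150 °C.
Spread: 35.000 − 34.000 = 1.000 °C = 1.80 °F.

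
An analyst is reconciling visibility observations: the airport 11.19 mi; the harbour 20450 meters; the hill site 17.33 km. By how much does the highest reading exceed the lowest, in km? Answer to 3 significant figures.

the airport: 11.19 SM = 18.0086 km.
the harbour: 20450 m = 20.4500 km.
Spread: 20.4500 − 17.3300 = 3.12 km.

3.12 km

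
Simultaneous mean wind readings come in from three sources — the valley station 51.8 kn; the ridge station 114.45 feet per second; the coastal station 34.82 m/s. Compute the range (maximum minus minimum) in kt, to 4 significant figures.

16.01 kt

the ridge station: 114.45 ft/s = 67.8098 kt.
the coastal station: 34.82 m/s = 67.6847 kt.
Spread: 67.8098 − 51.8000 = 16.01 kt.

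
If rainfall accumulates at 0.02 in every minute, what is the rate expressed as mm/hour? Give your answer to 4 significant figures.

30.48 mm/hour

0.02 in/minute × 25.4 mm/in × 60 minute/hour = 30.48 mm/hour.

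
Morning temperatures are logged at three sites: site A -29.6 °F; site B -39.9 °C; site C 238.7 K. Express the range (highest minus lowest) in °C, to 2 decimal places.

site A: -29.6 °F = -34.222 °C.
site C: 238.7 K = -34.450 °C.
Spread: (-34.222) − (-39.900) = 5.678 °C.

5.68 °C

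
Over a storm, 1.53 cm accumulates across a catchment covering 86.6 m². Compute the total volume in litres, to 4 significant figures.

1325 litres

Depth: 1.53 cm × 10 = 15.3 mm.
1 mm over 1 m² is 1 L, so volume = 15.3 × 86.6 = 1324.98 L ≈ 1325 L.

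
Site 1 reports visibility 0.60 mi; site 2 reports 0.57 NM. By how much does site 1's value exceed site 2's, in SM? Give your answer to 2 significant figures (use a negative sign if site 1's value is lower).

-0.056 SM

site 2: 0.57 nmi = 0.65594 SM.
Difference: 0.60000 − 0.65594 = -0.056 SM.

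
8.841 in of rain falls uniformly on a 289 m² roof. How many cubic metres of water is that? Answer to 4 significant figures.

Depth: 8.841 in × 25.4 = 224.5614 mm.
1 mm over 1 m² is 1 L, so volume = 224.5614 × 289 = 64898.245 L = 64.90 m³.

64.90 cubic metres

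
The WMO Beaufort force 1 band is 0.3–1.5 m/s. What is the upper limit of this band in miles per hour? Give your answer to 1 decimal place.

0.3–1.5 m/s × 2.237 = 0.7–3.4 mph.

3.4 mph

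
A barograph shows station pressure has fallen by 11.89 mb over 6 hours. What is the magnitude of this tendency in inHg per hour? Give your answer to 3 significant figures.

11.89 mb / 6 h × 0.02953 inHg/mb = 0.0585 inHg/h.

0.0585 inHg per hour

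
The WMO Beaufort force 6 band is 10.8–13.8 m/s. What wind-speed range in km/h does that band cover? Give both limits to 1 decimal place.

10.8–13.8 m/s × 3.6 = 38.9–49.7 km/h.

38.9 to 49.7 km/h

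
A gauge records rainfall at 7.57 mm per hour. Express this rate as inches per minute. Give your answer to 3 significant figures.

7.57 mm/hour × 0.0393701 in/mm × 0.0166667 hour/minute = 0.00497 in/minute.

0.00497 in/minute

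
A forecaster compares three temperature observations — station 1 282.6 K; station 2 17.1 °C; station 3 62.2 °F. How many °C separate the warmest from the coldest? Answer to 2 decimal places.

station 1: 282.6 K = 9.450 °C.
station 3: 62.2 °F = 16.778 °C.
Spread: 17.100 − 9.450 = 7.650 °C.

7.65 °C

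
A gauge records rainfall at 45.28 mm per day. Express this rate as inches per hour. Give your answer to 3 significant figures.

45.28 mm/day × 0.0393701 in/mm × 0.0416667 day/hour = 0.0743 in/hour.

0.0743 in/hour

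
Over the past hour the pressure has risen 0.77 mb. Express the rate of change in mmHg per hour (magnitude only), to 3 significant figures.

0.578 mmHg per hour

0.77 mb / 1 h × 0.750062 mmHg/mb = 0.578 mmHg/h.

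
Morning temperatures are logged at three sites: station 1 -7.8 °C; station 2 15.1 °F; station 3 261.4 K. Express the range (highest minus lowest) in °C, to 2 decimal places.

3.95 °C

station 2: 15.1 °F = -9.389 °C.
station 3: 261.4 K = -11.750 °C.
Spread: (-7.800) − (-11.750) = 3.950 °C.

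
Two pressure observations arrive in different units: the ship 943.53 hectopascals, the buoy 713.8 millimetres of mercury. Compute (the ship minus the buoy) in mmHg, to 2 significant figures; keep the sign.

the ship: 943.53 hPa = 707.706 mmHg.
Difference: 707.706 − 713.800 = -6.1 mmHg.

-6.1 mmHg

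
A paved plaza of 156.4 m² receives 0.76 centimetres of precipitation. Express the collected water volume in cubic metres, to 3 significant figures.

1.19 cubic metres

Depth: 0.76 cm × 10 = 7.6 mm.
1 mm over 1 m² is 1 L, so volume = 7.6 × 156.4 = 1188.64 L = 1.19 m³.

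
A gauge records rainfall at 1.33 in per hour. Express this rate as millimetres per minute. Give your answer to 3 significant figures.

0.563 mm/minute

1.33 in/hour × 25.4 mm/in × 0.0166667 hour/minute = 0.563 mm/minute.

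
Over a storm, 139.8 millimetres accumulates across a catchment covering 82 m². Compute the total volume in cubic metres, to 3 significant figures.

1 mm over 1 m² is 1 L, so volume = 139.8 × 82 = 11463.6 L = 11.5 m³.

11.5 cubic metres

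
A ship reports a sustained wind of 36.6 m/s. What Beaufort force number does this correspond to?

36.6 m/s lies in the Beaufort 12 band (hurricane force, ≥32.7 m/s).

Beaufort force 12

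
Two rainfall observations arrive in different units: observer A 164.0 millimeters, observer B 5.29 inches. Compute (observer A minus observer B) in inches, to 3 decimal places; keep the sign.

1.167 in

observer A: 164.0 mm = 6.45669 in.
Difference: 6.45669 − 5.29000 = 1.167 in.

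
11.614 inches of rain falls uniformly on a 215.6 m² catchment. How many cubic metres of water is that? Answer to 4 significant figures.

Depth: 11.614 in × 25.4 = 294.9956 mm.
1 mm over 1 m² is 1 L, so volume = 294.9956 × 215.6 = 63601.051 L = 63.60 m³.

63.60 cubic metres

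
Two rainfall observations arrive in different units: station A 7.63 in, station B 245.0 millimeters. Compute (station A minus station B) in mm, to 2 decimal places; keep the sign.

station A: 7.63 in = 193.8020 mm.
Difference: 193.8020 − 245.0000 = -51.20 mm.

-51.20 mm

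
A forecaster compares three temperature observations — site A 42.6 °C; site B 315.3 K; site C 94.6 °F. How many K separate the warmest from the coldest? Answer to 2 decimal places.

7.82 K

site B: 315.3 K = 42.150 °C.
site C: 94.6 °F = 34.778 °C.
Spread: 42.600 − 34.778 = 7.822 °C.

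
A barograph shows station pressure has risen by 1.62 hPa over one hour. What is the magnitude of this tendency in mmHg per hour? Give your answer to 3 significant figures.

1.22 mmHg per hour

1.62 hPa / 1 h × 0.750062 mmHg/hPa = 1.22 mmHg/h.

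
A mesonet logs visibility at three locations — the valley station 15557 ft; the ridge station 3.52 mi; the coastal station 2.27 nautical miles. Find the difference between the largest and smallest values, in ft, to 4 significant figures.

4793 ft

the ridge station: 3.52 SM = 18585.60 ft.
the coastal station: 2.27 nmi = 13792.78 ft.
Spread: 18585.60 − 13792.78 = 4793 ft.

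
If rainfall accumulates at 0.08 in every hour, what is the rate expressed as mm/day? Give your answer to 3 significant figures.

48.8 mm/day

0.08 in/hour × 25.4 mm/in × 24 hour/day = 48.8 mm/day.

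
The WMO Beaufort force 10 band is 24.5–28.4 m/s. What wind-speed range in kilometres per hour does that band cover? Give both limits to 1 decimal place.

88.2 to 102.2 km/h

24.5–28.4 m/s × 3.6 = 88.2–102.2 km/h.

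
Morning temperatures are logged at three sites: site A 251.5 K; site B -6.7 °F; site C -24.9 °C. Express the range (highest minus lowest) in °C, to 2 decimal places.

site A: 251.5 K = -21.650 °C.
site B: -6.7 °F = -21.500 °C.
Spread: (-21.500) − (-24.900) = 3.400 °C.

3.40 °C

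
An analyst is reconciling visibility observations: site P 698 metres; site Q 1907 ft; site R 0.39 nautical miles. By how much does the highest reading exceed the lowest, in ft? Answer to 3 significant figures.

463 ft

site P: 698 m = 2290.03 ft.
site R: 0.39 nmi = 2369.69 ft.
Spread: 2369.69 − 1907.00 = 463 ft.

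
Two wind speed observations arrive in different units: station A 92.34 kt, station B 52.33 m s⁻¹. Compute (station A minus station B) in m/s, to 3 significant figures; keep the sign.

-4.83 m/s

station A: 92.34 kt = 47.5038 m/s.
Difference: 47.5038 − 52.3300 = -4.83 m/s.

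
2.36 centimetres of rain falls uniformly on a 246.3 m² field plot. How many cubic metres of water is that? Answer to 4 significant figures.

Depth: 2.36 cm × 10 = 23.6 mm.
1 mm over 1 m² is 1 L, so volume = 23.6 × 246.3 = 5812.68 L = 5.813 m³.

5.813 cubic metres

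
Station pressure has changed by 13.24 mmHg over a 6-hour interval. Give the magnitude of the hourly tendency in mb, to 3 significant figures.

13.24 mmHg / 6 h × 1.33322 mb/mmHg = 2.94 mb/h.

2.94 mb per hour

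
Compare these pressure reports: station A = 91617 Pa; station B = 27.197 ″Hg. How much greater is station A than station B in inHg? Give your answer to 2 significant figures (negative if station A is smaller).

-0.14 inHg

station A: 91617 Pa = 27.0545 inHg.
Difference: 27.0545 − 27.1970 = -0.14 inHg.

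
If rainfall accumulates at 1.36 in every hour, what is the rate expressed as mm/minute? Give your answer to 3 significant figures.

0.576 mm/minute

1.36 in/hour × 25.4 mm/in × 0.0166667 hour/minute = 0.576 mm/minute.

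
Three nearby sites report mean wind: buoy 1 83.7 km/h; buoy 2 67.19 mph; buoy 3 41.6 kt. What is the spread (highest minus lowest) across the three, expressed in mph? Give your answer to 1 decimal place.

19.3 mph

buoy 1: 83.7 km/h = 52.009 mph.
buoy 3: 41.6 kt = 47.872 mph.
Spread: 67.190 − 47.872 = 19.3 mph.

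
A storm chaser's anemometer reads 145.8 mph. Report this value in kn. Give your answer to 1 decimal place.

1 mph = 0.868976 kt, so 145.8 × 0.868976 = 126.7 kt.

126.7 kt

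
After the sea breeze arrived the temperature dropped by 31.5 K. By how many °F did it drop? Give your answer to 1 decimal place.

56.7 °F

For a temperature change the 32° offset cancels: Δ°F = 31.5 × 1.8 = 56.7 °F.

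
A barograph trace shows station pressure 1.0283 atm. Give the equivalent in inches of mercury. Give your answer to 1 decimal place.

30.8 inHg

1 atm = 29.9213 inHg, so 1.0283 × 29.9213 = 30.8 inHg.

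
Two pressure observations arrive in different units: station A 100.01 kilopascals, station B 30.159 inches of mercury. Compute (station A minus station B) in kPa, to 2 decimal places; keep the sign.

station B: 30.159 inHg = 102.1301 kPa.
Difference: 100.0100 − 102.1301 = -2.12 kPa.

-2.12 kPa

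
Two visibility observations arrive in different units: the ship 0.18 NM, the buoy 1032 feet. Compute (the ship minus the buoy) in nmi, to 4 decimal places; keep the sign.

the buoy: 1032 ft = 0.169845 nmi.
Difference: 0.180000 − 0.169845 = 0.0102 nmi.

0.0102 nmi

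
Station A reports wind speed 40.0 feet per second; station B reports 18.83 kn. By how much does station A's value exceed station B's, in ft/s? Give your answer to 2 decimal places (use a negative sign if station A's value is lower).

station B: 18.83 kt = 31.7815 ft/s.
Difference: 40.0000 − 31.7815 = 8.22 ft/s.

8.22 ft/s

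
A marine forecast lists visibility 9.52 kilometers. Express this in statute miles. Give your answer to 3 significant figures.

5.92 SM

1 km = 0.621371 SM, so 9.52 × 0.621371 = 5.92 SM.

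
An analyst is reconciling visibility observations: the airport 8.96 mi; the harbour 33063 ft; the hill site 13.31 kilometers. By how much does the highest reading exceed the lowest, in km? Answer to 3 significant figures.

4.34 km

the airport: 8.96 SM = 14.4197 km.
the harbour: 33063 ft = 10.0776 km.
Spread: 14.4197 − 10.0776 = 4.34 km.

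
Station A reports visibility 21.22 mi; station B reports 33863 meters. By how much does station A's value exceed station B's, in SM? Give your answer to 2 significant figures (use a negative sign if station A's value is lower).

0.18 SM

station B: 33863 m = 21.0415 SM.
Difference: 21.2200 − 21.0415 = 0.18 SM.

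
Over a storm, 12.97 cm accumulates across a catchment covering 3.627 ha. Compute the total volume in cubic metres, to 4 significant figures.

Depth: 12.97 cm × 10 = 129.7 mm.
Area: 3.627 ha = 36270 m².
1 mm over 1 m² is 1 L, so volume = 129.7 × 36270 = 4704219 L = 4704 m³.

4704 cubic metres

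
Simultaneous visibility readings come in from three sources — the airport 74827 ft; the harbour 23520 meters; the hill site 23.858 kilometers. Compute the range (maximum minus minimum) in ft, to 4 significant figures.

the harbour: 23520 m = 77165.35 ft.
the hill site: 23.858 km = 78274.28 ft.
Spread: 78274.28 − 74827.00 = 3447 ft.

3447 ft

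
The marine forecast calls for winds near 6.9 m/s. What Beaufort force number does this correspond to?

Beaufort force 4

6.9 m/s lies in the Beaufort 4 band (moderate breeze, 5.5–7.9 m/s).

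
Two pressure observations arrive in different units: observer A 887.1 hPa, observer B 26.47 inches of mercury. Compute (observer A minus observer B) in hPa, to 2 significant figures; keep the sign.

observer B: 26.47 inHg = 896.377 hPa.
Difference: 887.100 − 896.377 = -9.3 hPa.

-9.3 hPa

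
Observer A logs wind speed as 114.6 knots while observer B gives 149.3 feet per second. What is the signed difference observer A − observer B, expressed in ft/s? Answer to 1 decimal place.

observer A: 114.6 kt = 193.423 ft/s.
Difference: 193.423 − 149.300 = 44.1 ft/s.

44.1 ft/s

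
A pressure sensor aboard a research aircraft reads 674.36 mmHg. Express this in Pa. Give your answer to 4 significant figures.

1 mmHg = 133.322 Pa, so 674.36 × 133.322 = 89910 Pa.

89910 Pa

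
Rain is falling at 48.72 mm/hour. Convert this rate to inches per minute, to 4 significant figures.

0.03197 in/minute

48.72 mm/hour × 0.0393701 in/mm × 0.0166667 hour/minute = 0.03197 in/minute.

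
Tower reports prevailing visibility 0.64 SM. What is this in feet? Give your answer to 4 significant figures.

3379 ft

1 SM = 5280 ft, so 0.64 × 5280 = 3379 ft.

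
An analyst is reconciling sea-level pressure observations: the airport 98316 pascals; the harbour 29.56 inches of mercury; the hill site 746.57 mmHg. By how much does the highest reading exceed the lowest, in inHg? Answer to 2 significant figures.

0.53 inHg

the airport: 98316 Pa = 29.0327 inHg.
the hill site: 746.57 mmHg = 29.3925 inHg.
Spread: 29.5600 − 29.0327 = 0.53 inHg.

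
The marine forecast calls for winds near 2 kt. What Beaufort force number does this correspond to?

2 kt lies in the Beaufort 1 band (light air, 1–3 kt).

Beaufort force 1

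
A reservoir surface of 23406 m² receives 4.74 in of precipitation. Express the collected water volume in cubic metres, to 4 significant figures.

Depth: 4.74 in × 25.4 = 120.396 mm.
1 mm over 1 m² is 1 L, so volume = 120.396 × 23406 = 2817988.8 L = 2818 m³.

2818 cubic metres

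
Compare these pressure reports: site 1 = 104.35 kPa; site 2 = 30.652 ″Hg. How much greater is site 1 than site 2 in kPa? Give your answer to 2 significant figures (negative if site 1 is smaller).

site 2: 30.652 inHg = 103.7996 kPa.
Difference: 104.3500 − 103.7996 = 0.55 kPa.

0.55 kPa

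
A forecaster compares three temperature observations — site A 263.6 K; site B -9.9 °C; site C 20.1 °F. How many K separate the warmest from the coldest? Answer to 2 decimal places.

site A: 263.6 K = -9.550 °C.
site C: 20.1 °F = -6.611 °C.
Spread: (-6.611) − (-9.900) = 3.289 °C.

3.29 K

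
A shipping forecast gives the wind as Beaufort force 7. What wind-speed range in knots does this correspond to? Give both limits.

Beaufort 7 (near gale) spans 28–33 knots.

28 to 33 kt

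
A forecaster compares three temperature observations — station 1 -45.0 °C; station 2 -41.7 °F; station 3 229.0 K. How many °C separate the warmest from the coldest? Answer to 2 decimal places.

station 2: -41.7 °F = -40.944 °C.
station 3: 229.0 K = -44.150 °C.
Spread: (-40.944) − (-45.000) = 4.056 °C.

4.06 °C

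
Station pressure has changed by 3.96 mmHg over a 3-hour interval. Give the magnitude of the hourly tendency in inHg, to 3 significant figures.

0.0520 inHg per hour

3.96 mmHg / 3 h × 0.0393701 inHg/mmHg = 0.0520 inHg/h.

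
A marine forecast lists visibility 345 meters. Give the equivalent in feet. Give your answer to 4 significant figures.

1 m = 3.28084 ft, so 345 × 3.28084 = 1132 ft.

1132 ft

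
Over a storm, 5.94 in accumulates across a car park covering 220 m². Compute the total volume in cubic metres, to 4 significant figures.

Depth: 5.94 in × 25.4 = 150.876 mm.
1 mm over 1 m² is 1 L, so volume = 150.876 × 220 = 33192.72 L = 33.19 m³.

33.19 cubic metres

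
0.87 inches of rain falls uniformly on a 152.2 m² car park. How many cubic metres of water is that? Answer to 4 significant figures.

Depth: 0.87 in × 25.4 = 22.098 mm.
1 mm over 1 m² is 1 L, so volume = 22.098 × 152.2 = 3363.3156 L = 3.363 m³.

3.363 cubic metres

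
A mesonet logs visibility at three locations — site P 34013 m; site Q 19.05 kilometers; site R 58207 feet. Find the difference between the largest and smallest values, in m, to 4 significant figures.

16270 m

site Q: 19.05 km = 19050.00 m.
site R: 58207 ft = 17741.49 m.
Spread: 34013.00 − 17741.49 = 16270 m.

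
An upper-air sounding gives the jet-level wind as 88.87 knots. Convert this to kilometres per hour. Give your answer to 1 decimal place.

164.6 km/h

1 kt = 1.852 km/h, so 88.87 × 1.852 = 164.6 km/h.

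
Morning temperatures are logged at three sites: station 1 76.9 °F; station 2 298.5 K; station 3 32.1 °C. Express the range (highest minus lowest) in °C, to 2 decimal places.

station 1: 76.9 °F = 24.944 °C.
station 2: 298.5 K = 25.350 °C.
Spread: 32.100 − 24.944 = 7.156 °C.

7.16 °C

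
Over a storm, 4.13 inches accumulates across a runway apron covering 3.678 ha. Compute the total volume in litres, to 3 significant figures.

Depth: 4.13 in × 25.4 = 104.902 mm.
Area: 3.678 ha = 36780 m².
1 mm over 1 m² is 1 L, so volume = 104.902 × 36780 = 3858295.6 L ≈ 3860000 L.

3860000 litres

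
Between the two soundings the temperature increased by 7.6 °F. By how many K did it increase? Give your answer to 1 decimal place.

A change of 1 °C equals a change of 1.8 °F: ΔK = 7.6 × 0.5556 = 4.2 K.

4.2 K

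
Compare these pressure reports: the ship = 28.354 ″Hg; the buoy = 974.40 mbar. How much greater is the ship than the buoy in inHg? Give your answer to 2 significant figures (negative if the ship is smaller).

the buoy: 974.40 mb = 28.7740 inHg.
Difference: 28.3540 − 28.7740 = -0.42 inHg.

-0.42 inHg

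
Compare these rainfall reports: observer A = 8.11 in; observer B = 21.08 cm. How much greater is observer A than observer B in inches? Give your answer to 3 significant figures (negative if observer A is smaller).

observer B: 21.08 cm = 8.29921 in.
Difference: 8.11000 − 8.29921 = -0.189 in.

-0.189 in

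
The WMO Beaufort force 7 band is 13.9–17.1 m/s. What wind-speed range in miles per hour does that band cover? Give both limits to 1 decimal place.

13.9–17.1 m/s × 2.237 = 31.1–38.3 mph.

31.1 to 38.3 mph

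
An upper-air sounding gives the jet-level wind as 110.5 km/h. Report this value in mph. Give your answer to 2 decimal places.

1 km/h = 0.621371 mph, so 110.5 × 0.621371 = 68.66 mph.

68.66 mph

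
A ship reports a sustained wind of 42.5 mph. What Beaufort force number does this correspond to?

Beaufort force 8

42.5 mph = 19.0 m/s, which is Beaufort 8 (gale, 17.2–20.7 m/s).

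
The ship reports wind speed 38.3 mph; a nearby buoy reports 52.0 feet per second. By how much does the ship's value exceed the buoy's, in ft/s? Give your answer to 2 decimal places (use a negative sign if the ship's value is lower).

the ship: 38.3 mph = 56.1733 ft/s.
Difference: 56.1733 − 52.0000 = 4.17 ft/s.

4.17 ft/s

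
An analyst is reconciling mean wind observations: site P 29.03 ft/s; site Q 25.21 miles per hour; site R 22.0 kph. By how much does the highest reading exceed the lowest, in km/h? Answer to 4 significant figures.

18.57 km/h

site P: 29.03 ft/s = 31.8540 km/h.
site Q: 25.21 mph = 40.5716 km/h.
Spread: 40.5716 − 22.0000 = 18.57 km/h.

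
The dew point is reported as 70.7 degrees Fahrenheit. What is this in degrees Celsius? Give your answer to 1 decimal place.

21.5 °C

°C = (°F − 32) × 5/9 = (70.7 − 32) / 1.8 = 21.5 °C.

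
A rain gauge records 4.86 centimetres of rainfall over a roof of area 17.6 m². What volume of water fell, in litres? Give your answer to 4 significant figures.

Depth: 4.86 cm × 10 = 48.6 mm.
1 mm over 1 m² is 1 L, so volume = 48.6 × 17.6 = 855.36 L ≈ 855.4 L.

855.4 litres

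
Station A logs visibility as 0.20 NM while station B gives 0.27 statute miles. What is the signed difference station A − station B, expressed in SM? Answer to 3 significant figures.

-0.0398 SM

station A: 0.20 nmi = 0.230156 SM.
Difference: 0.230156 − 0.270000 = -0.0398 SM.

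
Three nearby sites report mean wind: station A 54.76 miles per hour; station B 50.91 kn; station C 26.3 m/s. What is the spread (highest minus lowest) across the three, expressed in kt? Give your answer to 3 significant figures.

station A: 54.76 mph = 47.5851 kt.
station C: 26.3 m/s = 51.1231 kt.
Spread: 51.1231 − 47.5851 = 3.54 kt.

3.54 kt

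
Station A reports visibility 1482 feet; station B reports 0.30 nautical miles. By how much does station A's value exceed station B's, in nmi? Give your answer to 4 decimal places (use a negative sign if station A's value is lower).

-0.0561 nmi

station A: 1482 ft = 0.243906 nmi.
Difference: 0.243906 − 0.300000 = -0.0561 nmi.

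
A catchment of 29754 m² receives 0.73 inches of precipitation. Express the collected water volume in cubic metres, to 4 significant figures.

Depth: 0.73 in × 25.4 = 18.542 mm.
1 mm over 1 m² is 1 L, so volume = 18.542 × 29754 = 551698.67 L = 551.7 m³.

551.7 cubic metres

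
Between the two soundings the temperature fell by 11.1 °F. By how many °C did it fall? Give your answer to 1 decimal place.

6.2 °C

A change of 1 °C equals a change of 1.8 °F: Δ°C = 11.1 × 0.5556 = 6.2 °C.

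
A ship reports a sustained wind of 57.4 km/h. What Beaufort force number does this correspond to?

Beaufort force 7

57.4 km/h = 15.9 m/s, which is Beaufort 7 (near gale, 13.9–17.1 m/s).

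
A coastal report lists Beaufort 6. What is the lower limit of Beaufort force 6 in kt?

22 kt

Beaufort 6 (strong breeze) spans 22–27 knots.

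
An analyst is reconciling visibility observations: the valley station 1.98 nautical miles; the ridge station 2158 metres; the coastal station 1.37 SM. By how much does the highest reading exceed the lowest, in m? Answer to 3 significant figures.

1510 m

the valley station: 1.98 nmi = 3666.96 m.
the coastal station: 1.37 SM = 2204.80 m.
Spread: 3666.96 − 2158.00 = 1510 m.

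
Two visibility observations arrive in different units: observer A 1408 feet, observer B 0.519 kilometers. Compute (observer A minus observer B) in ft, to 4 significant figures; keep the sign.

-294.8 ft

observer B: 0.519 km = 1702.756 ft.
Difference: 1408.000 − 1702.756 = -294.8 ft.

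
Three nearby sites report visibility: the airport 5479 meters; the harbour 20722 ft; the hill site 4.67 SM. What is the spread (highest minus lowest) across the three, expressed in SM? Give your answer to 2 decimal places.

the airport: 5479 m = 3.4045 SM.
the harbour: 20722 ft = 3.9246 SM.
Spread: 4.6700 − 3.4045 = 1.27 SM.

1.27 SM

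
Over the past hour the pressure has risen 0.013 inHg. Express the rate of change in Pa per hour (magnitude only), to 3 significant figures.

0.013 inHg / 1 h × 3386.39 Pa/inHg = 44.0 Pa/h.

44.0 Pa per hour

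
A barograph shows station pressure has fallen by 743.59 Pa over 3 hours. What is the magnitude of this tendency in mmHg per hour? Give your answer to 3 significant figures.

1.86 mmHg per hour

743.59 Pa / 3 h × 0.00750062 mmHg/Pa = 1.86 mmHg/h.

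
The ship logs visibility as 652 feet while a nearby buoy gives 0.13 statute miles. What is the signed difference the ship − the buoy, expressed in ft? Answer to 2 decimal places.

the buoy: 0.13 SM = 686.4000 ft.
Difference: 652.0000 − 686.4000 = -34.40 ft.

-34.40 ft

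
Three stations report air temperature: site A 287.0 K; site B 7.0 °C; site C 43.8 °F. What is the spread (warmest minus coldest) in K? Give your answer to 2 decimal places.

site A: 287.0 K = 13.850 °C.
site C: 43.8 °F = 6.556 °C.
Spread: 13.850 − 6.556 = 7.294 °C.

7.29 K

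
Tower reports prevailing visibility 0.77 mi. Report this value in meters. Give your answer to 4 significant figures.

1239 m

1 SM = 1609.34 m, so 0.77 × 1609.34 = 1239 m.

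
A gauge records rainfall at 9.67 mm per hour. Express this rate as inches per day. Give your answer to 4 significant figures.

9.137 in/day

9.67 mm/hour × 0.0393701 in/mm × 24 hour/day = 9.137 in/day.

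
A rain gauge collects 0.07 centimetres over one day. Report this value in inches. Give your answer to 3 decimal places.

1 cm = 0.393701 in, so 0.07 × 0.393701 = 0.028 in.

0.028 in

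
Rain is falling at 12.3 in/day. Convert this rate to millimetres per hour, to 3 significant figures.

12.3 in/day × 25.4 mm/in × 0.0416667 day/hour = 13.0 mm/hour.

13.0 mm/hour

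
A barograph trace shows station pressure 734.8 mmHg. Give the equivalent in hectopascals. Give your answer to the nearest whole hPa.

1 mmHg = 1.33322 hPa, so 734.8 × 1.33322 = 980 hPa.

980 hPa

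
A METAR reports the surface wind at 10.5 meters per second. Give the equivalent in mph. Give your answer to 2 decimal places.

1 m/s = 2.23694 mph, so 10.5 × 2.23694 = 23.49 mph.

23.49 mph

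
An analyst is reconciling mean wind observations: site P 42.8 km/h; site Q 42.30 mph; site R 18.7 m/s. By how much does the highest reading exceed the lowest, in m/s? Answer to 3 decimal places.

7.021 m/s

site P: 42.8 km/h = 11.88889 m/s.
site Q: 42.30 mph = 18.90979 m/s.
Spread: 18.90979 − 11.88889 = 7.021 m/s.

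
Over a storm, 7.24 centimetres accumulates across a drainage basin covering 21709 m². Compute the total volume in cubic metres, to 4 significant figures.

Depth: 7.24 cm × 10 = 72.4 mm.
1 mm over 1 m² is 1 L, so volume = 72.4 × 21709 = 1571731.6 L = 1572 m³.

1572 cubic metres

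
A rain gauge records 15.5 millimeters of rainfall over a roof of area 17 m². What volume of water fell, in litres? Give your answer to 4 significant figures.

1 mm over 1 m² is 1 L, so volume = 15.5 × 17 = 263.5 L.

263.5 litres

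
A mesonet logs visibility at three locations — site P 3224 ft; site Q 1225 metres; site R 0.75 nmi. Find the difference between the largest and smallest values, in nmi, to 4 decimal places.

0.2194 nmi

site P: 3224 ft = 0.530602 nmi.
site Q: 1225 m = 0.661447 nmi.
Spread: 0.750000 − 0.530602 = 0.2194 nmi.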